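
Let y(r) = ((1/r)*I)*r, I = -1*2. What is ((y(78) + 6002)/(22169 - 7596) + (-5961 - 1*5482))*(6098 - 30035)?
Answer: 3991562707143/14573 ≈ 2.7390e+8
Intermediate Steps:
I = -2
y(r) = -2 (y(r) = ((1/r)*(-2))*r = (-2/r)*r = -2)
((y(78) + 6002)/(22169 - 7596) + (-5961 - 1*5482))*(6098 - 30035) = ((-2 + 6002)/(22169 - 7596) + (-5961 - 1*5482))*(6098 - 30035) = (6000/14573 + (-5961 - 5482))*(-23937) = (6000*(1/14573) - 11443)*(-23937) = (6000/14573 - 11443)*(-23937) = -166752839/14573*(-23937) = 3991562707143/14573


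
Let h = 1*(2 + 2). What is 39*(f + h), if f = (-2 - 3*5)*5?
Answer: -3159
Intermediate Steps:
h = 4 (h = 1*4 = 4)
f = -85 (f = (-2 - 15)*5 = -17*5 = -85)
39*(f + h) = 39*(-85 + 4) = 39*(-81) = -3159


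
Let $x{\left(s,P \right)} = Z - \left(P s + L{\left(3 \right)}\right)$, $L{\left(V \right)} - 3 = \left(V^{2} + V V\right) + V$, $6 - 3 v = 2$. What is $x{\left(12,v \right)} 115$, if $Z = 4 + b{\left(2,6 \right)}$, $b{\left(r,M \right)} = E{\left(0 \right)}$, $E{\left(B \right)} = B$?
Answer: $-4140$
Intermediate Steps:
$v = \frac{4}{3}$ ($v = 2 - \frac{2}{3} = \frac{4}{3} \approx 1.3333$)
$L{\left(V \right)} = 3 + V + 2 V^{2}$ ($L{\left(V \right)} = 3 + \left(\left(V^{2} + V V\right) + V\right) = 3 + \left(\left(V^{2} + V^{2}\right) + V\right) = 3 + \left(2 V^{2} + V\right) = 3 + \left(V + 2 V^{2}\right) = 3 + V + 2 V^{2}$)
$b{\left(r,M \right)} = 0$
$Z = 4$ ($Z = 4 + 0 = 4$)
$x{\left(s,P \right)} = -20 - P s$ ($x{\left(s,P \right)} = 4 - \left(P s + \left(3 + 3 + 2 \cdot 3^{2}\right)\right) = 4 - \left(P s + \left(3 + 3 + 2 \cdot 9\right)\right) = 4 - \left(P s + \left(3 + 3 + 18\right)\right) = 4 - \left(P s + 24\right) = 4 - \left(24 + P s\right) = -20 - P s$)
$x{\left(12,v \right)} 115 = \left(-20 - \frac{4}{3} \cdot 12\right) 115 = \left(-20 - 16\right) 115 = \left(-36\right) 115 = -4140$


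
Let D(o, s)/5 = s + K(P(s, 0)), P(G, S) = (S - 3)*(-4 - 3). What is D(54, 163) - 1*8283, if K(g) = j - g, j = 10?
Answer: -7523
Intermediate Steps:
P(G, S) = 21 - 7*S (P(G, S) = (-3 + S)*(-7) = 21 - 7*S)
K(g) = 10 - g
D(o, s) = -55 + 5*s (D(o, s) = 5*(s + (10 - (21 - 7*0))) = 5*(s + (10 - (21 + 0))) = 5*(s + (10 - 1*21)) = 5*(s + (10 - 21)) = 5*(s - 11) = 5*(-11 + s) = -55 + 5*s)
D(54, 163) - 1*8283 = (-55 + 5*163) - 1*8283 = (-55 + 815) - 8283 = 760 - 8283 = -7523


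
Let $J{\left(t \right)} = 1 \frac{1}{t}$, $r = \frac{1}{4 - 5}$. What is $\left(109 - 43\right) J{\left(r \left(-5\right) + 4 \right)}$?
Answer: $\frac{22}{3} \approx 7.3333$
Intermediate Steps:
$r = -1$ ($r = \frac{1}{-1} = -1$)
$J{\left(t \right)} = \frac{1}{t}$
$\left(109 - 43\right) J{\left(r \left(-5\right) + 4 \right)} = \frac{109 - 43}{\left(-1\right) \left(-5\right) + 4} = \frac{66}{5 + 4} = \frac{66}{9} = 66 \cdot \frac{1}{9} = \frac{22}{3}$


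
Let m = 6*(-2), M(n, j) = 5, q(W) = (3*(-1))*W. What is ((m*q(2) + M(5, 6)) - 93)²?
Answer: 256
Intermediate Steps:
q(W) = -3*W
m = -12
((m*q(2) + M(5, 6)) - 93)² = ((-(-36)*2 + 5) - 93)² = ((-12*(-6) + 5) - 93)² = ((72 + 5) - 93)² = (77 - 93)² = (-16)² = 256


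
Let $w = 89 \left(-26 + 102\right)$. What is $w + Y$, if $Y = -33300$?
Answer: $-26536$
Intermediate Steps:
$w = 6764$ ($w = 89 \cdot 76 = 6764$)
$w + Y = 6764 - 33300 = -26536$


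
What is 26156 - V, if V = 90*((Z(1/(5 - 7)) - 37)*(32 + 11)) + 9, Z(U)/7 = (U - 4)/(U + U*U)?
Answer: -318283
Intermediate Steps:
Z(U) = 7*(-4 + U)/(U + U**2) (Z(U) = 7*((U - 4)/(U + U*U)) = 7*((-4 + U)/(U + U**2)) = 7*(-4 + U)/(U + U**2))
V = 344439 (V = 90*((7*(-4 + 1/(5 - 7))/((1/(5 - 7))*(1 + 1/(5 - 7))) - 37)*(32 + 11)) + 9 = 90*((7*(-4 + 1/(-2))/((1/(-2))*(1 + 1/(-2))) - 37)*43) + 9 = 90*((7*(-4 - 1/2)/((-1/2)*(1 - 1/2)) - 37)*43) + 9 = 90*((7*(-2)*(-9/2)/(1/2) - 37)*43) + 9 = 90*((7*(-2)*2*(-9/2) - 37)*43) + 9 = 90*((126 - 37)*43) + 9 = 90*(89*43) + 9 = 90*3827 + 9 = 344430 + 9 = 344439)
26156 - V = 26156 - 1*344439 = 26156 - 344439 = -318283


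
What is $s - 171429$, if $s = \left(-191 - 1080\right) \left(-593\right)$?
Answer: $582274$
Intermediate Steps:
$s = 753703$ ($s = \left(-1271\right) \left(-593\right) = 753703$)
$s - 171429 = 753703 - 171429 = 582274$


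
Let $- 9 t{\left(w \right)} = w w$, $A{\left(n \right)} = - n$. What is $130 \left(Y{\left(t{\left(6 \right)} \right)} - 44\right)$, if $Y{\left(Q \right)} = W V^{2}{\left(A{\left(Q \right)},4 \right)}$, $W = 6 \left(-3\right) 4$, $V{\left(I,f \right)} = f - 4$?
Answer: $-5720$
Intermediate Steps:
$V{\left(I,f \right)} = -4 + f$
$W = -72$ ($W = \left(-18\right) 4 = -72$)
$t{\left(w \right)} = - \frac{w^{2}}{9}$ ($t{\left(w \right)} = - \frac{w w}{9} = - \frac{w^{2}}{9}$)
$Y{\left(Q \right)} = 0$ ($Y{\left(Q \right)} = - 72 \left(-4 + 4\right)^{2} = - 72 \cdot 0^{2} = \left(-72\right) 0 = 0$)
$130 \left(Y{\left(t{\left(6 \right)} \right)} - 44\right) = 130 \left(0 - 44\right) = 130 \left(-44\right) = -5720$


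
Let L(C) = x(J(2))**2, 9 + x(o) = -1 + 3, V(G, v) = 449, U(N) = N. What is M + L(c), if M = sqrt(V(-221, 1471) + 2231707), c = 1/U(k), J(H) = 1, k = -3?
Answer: 49 + 2*sqrt(558039) ≈ 1543.0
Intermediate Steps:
x(o) = -7 (x(o) = -9 + (-1 + 3) = -9 + 2 = -7)
c = -1/3 (c = 1/(-3) = -1/3 ≈ -0.33333)
L(C) = 49 (L(C) = (-7)**2 = 49)
M = 2*sqrt(558039) (M = sqrt(449 + 2231707) = sqrt(2232156) = 2*sqrt(558039) ≈ 1494.0)
M + L(c) = 2*sqrt(558039) + 49 = 49 + 2*sqrt(558039)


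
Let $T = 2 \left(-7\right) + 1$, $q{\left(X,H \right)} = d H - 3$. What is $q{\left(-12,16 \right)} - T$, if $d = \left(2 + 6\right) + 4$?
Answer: $202$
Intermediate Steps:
$d = 12$ ($d = 8 + 4 = 12$)
$q{\left(X,H \right)} = -3 + 12 H$ ($q{\left(X,H \right)} = 12 H - 3 = -3 + 12 H$)
$T = -13$ ($T = -14 + 1 = -13$)
$q{\left(-12,16 \right)} - T = \left(-3 + 12 \cdot 16\right) - -13 = \left(-3 + 192\right) + 13 = 189 + 13 = 202$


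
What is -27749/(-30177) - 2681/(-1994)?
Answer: 136236043/60172938 ≈ 2.2641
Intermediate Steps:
-27749/(-30177) - 2681/(-1994) = -27749*(-1/30177) - 2681*(-1/1994) = 27749/30177 + 2681/1994 = 136236043/60172938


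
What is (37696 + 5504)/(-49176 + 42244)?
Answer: -10800/1733 ≈ -6.2320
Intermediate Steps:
(37696 + 5504)/(-49176 + 42244) = 43200/(-6932) = 43200*(-1/6932) = -10800/1733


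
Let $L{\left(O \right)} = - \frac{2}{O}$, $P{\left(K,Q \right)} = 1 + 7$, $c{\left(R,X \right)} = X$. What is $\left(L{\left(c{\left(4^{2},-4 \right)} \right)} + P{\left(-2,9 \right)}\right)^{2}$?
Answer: $\frac{289}{4} \approx 72.25$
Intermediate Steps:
$P{\left(K,Q \right)} = 8$
$\left(L{\left(c{\left(4^{2},-4 \right)} \right)} + P{\left(-2,9 \right)}\right)^{2} = \left(- \frac{2}{-4} + 8\right)^{2} = \left(\left(-2\right) \left(- \frac{1}{4}\right) + 8\right)^{2} = \left(\frac{1}{2} + 8\right)^{2} = \left(\frac{17}{2}\right)^{2} = \frac{289}{4}$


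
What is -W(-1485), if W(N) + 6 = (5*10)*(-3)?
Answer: 156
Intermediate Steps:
W(N) = -156 (W(N) = -6 + (5*10)*(-3) = -6 + 50*(-3) = -6 - 150 = -156)
-W(-1485) = -1*(-156) = 156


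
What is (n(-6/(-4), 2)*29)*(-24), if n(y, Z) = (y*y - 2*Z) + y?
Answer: 174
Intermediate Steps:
n(y, Z) = y + y² - 2*Z (n(y, Z) = (y² - 2*Z) + y = y + y² - 2*Z)
(n(-6/(-4), 2)*29)*(-24) = ((-6/(-4) + (-6/(-4))² - 2*2)*29)*(-24) = ((-6*(-¼) + (-6*(-¼))² - 4)*29)*(-24) = ((3/2 + (3/2)² - 4)*29)*(-24) = ((3/2 + 9/4 - 4)*29)*(-24) = -¼*29*(-24) = -29/4*(-24) = 174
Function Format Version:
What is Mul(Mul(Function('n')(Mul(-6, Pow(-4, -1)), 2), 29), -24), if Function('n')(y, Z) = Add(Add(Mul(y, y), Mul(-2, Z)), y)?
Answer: 174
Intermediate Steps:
Function('n')(y, Z) = Add(y, Pow(y, 2), Mul(-2, Z)) (Function('n')(y, Z) = Add(Add(Pow(y, 2), Mul(-2, Z)), y) = Add(y, Pow(y, 2), Mul(-2, Z)))
Mul(Mul(Function('n')(Mul(-6, Pow(-4, -1)), 2), 29), -24) = Mul(Mul(Add(Mul(-6, Pow(-4, -1)), Pow(Mul(-6, Pow(-4, -1)), 2), Mul(-2, 2)), 29), -24) = Mul(Mul(Add(Mul(-6, Rational(-1, 4)), Pow(Mul(-6, Rational(-1, 4)), 2), -4), 29), -24) = Mul(Mul(Add(Rational(3, 2), Pow(Rational(3, 2), 2), -4), 29), -24) = Mul(Mul(Add(Rational(3, 2), Rational(9, 4), -4), 29), -24) = Mul(Mul(Rational(-1, 4), 29), -24) = Mul(Rational(-29, 4), -24) = 174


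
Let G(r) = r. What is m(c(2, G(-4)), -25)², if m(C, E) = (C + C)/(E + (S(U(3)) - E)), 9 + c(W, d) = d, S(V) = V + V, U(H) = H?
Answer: 169/9 ≈ 18.778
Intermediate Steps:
S(V) = 2*V
c(W, d) = -9 + d
m(C, E) = C/3 (m(C, E) = (C + C)/(E + (2*3 - E)) = (2*C)/(E + (6 - E)) = (2*C)/6 = (2*C)*(⅙) = C/3)
m(c(2, G(-4)), -25)² = ((-9 - 4)/3)² = ((⅓)*(-13))² = (-13/3)² = 169/9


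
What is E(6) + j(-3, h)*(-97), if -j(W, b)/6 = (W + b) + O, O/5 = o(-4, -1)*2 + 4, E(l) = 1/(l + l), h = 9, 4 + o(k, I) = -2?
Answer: -237455/12 ≈ -19788.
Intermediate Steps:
o(k, I) = -6 (o(k, I) = -4 - 2 = -6)
E(l) = 1/(2*l)
O = -40 (O = 5*(-6*2 + 4) = 5*(-12 + 4) = 5*(-8) = -40)
j(W, b) = 240 - 6*W - 6*b (j(W, b) = -6*((W + b) - 40) = -6*(-40 + W + b) = 240 - 6*W - 6*b)
E(6) + j(-3, h)*(-97) = (1/2)/6 + (240 - 6*(-3) - 6*9)*(-97) = (1/2)*(1/6) + (240 + 18 - 54)*(-97) = 1/12 + 204*(-97) = 1/12 - 19788 = -237455/12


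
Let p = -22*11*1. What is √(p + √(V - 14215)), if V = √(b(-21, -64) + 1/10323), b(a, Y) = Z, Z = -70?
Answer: √(-2865396402 + 3441*√3441*√(-48913815 + I*√828832523))/3441 ≈ 3.7269 + 15.995*I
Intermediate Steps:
b(a, Y) = -70
p = -242 (p = -242*1 = -242)
V = I*√828832523/3441 (V = √(-70 + 1/10323) = √(-722609/10323) = I*√828832523/3441 ≈ 8.3666*I)
√(p + √(V - 14215)) = √(-242 + √(I*√828832523/3441 - 14215)) = √(-242 + √(-14215 + I*√828832523/3441))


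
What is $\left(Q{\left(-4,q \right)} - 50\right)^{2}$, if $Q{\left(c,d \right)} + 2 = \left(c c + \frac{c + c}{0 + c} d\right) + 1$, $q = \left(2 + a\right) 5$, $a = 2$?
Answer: $25$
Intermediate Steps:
$q = 20$ ($q = \left(2 + 2\right) 5 = 4 \cdot 5 = 20$)
$Q{\left(c,d \right)} = -1 + c^{2} + 2 d$ ($Q{\left(c,d \right)} = -2 + \left(\left(c c + \frac{c + c}{0 + c} d\right) + 1\right) = -2 + \left(\left(c^{2} + \frac{2 c}{c} d\right) + 1\right) = -2 + \left(\left(c^{2} + 2 d\right) + 1\right) = -2 + \left(1 + c^{2} + 2 d\right) = -1 + c^{2} + 2 d$)
$\left(Q{\left(-4,q \right)} - 50\right)^{2} = \left(\left(-1 + \left(-4\right)^{2} + 2 \cdot 20\right) - 50\right)^{2} = \left(\left(-1 + 16 + 40\right) - 50\right)^{2} = \left(55 - 50\right)^{2} = 5^{2} = 25$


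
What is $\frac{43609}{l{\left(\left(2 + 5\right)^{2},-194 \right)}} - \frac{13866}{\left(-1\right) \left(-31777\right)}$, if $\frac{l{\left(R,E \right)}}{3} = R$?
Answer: $\frac{1383724891}{4671219} \approx 296.22$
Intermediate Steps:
$l{\left(R,E \right)} = 3 R$
$\frac{43609}{l{\left(\left(2 + 5\right)^{2},-194 \right)}} - \frac{13866}{\left(-1\right) \left(-31777\right)} = \frac{43609}{3 \left(2 + 5\right)^{2}} - \frac{13866}{\left(-1\right) \left(-31777\right)} = \frac{43609}{3 \cdot 7^{2}} - \frac{13866}{31777} = \frac{43609}{3 \cdot 49} - \frac{13866}{31777} = \frac{43609}{147} - \frac{13866}{31777} = \frac{1383724891}{4671219}$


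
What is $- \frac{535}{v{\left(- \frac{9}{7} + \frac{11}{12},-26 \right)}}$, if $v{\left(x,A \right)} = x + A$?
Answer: $\frac{8988}{443} \approx 20.289$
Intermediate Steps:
$v{\left(x,A \right)} = A + x$
$- \frac{535}{v{\left(- \frac{9}{7} + \frac{11}{12},-26 \right)}} = - \frac{535}{-26 + \left(- \frac{9}{7} + \frac{11}{12}\right)} = - \frac{535}{-26 - \frac{31}{84}} = - \frac{535}{- \frac{2215}{84}} = \left(-535\right) \left(- \frac{84}{2215}\right) = \frac{8988}{443}$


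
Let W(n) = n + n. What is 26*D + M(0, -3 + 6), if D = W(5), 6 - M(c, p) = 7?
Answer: 259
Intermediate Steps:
M(c, p) = -1 (M(c, p) = 6 - 1*7 = 6 - 7 = -1)
W(n) = 2*n
D = 10 (D = 2*5 = 10)
26*D + M(0, -3 + 6) = 26*10 - 1 = 260 - 1 = 259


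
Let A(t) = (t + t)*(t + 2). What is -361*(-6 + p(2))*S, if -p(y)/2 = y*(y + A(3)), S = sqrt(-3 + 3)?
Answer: 0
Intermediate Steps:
A(t) = 2*t*(2 + t) (A(t) = (2*t)*(2 + t) = 2*t*(2 + t))
S = 0 (S = sqrt(0) = 0)
p(y) = -2*y*(30 + y) (p(y) = -2*y*(y + 2*3*(2 + 3)) = -2*y*(y + 2*3*5) = -2*y*(y + 30) = -2*y*(30 + y))
-361*(-6 + p(2))*S = -361*(-6 - 2*2*(30 + 2))*0 = -361*(-6 - 2*2*32)*0 = -361*(-6 - 128)*0 = -(-48374)*0 = -361*0 = 0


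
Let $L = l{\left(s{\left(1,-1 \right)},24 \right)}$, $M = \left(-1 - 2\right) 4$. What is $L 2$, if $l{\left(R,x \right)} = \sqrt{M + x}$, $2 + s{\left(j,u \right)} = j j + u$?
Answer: $4 \sqrt{3} \approx 6.9282$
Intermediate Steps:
$s{\left(j,u \right)} = -2 + u + j^{2}$ ($s{\left(j,u \right)} = -2 + \left(j j + u\right) = -2 + \left(j^{2} + u\right) = -2 + \left(u + j^{2}\right) = -2 + u + j^{2}$)
$M = -12$ ($M = \left(-3\right) 4 = -12$)
$l{\left(R,x \right)} = \sqrt{-12 + x}$
$L = 2 \sqrt{3}$ ($L = \sqrt{-12 + 24} = \sqrt{12} = 2 \sqrt{3} \approx 3.4641$)
$L 2 = 2 \sqrt{3} \cdot 2 = 4 \sqrt{3}$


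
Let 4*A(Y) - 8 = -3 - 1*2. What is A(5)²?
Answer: 9/16 ≈ 0.56250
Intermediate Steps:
A(Y) = ¾ (A(Y) = 2 + (-3 - 1*2)/4 = 2 + (-3 - 2)/4 = 2 + (¼)*(-5) = 2 - 5/4 = ¾)
A(5)² = (¾)² = 9/16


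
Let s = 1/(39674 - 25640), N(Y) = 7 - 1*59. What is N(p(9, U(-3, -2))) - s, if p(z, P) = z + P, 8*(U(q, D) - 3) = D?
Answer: -729769/14034 ≈ -52.000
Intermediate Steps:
U(q, D) = 3 + D/8
p(z, P) = P + z
N(Y) = -52 (N(Y) = 7 - 59 = -52)
s = 1/14034 ≈ 7.1255e-5
N(p(9, U(-3, -2))) - s = -52 - 1*1/14034 = -52 - 1/14034 = -729769/14034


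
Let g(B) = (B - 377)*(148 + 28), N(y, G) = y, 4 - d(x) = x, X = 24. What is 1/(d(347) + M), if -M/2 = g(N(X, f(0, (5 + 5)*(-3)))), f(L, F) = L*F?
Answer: 1/123913 ≈ 8.0702e-6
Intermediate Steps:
f(L, F) = F*L
d(x) = 4 - x
g(B) = -66352 + 176*B (g(B) = (-377 + B)*176 = -66352 + 176*B)
M = 124256 (M = -2*(-66352 + 176*24) = -2*(-66352 + 4224) = -2*(-62128) = 124256)
1/(d(347) + M) = 1/((4 - 1*347) + 124256) = 1/((4 - 347) + 124256) = 1/(-343 + 124256) = 1/123913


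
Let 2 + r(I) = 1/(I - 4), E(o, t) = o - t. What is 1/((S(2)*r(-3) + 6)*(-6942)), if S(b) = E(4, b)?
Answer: -7/83304 ≈ -8.4030e-5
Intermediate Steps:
S(b) = 4 - b
r(I) = -2 + 1/(-4 + I) (r(I) = -2 + 1/(I - 4) = -2 + 1/(-4 + I))
1/((S(2)*r(-3) + 6)*(-6942)) = 1/(((4 - 1*2)*((9 - 2*(-3))/(-4 - 3)) + 6)*(-6942)) = 1/(((4 - 2)*((9 + 6)/(-7)) + 6)*(-6942)) = 1/((2*(-1/7*15) + 6)*(-6942)) = 1/((2*(-15/7) + 6)*(-6942)) = 1/((-30/7 + 6)*(-6942)) = 1/((12/7)*(-6942)) = 1/(-83304/7) = -7/83304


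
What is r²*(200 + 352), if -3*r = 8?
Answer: 11776/3 ≈ 3925.3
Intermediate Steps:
r = -8/3 (r = -⅓*8 = -8/3 ≈ -2.6667)
r²*(200 + 352) = (-8/3)²*(200 + 352) = (64/9)*552 = 11776/3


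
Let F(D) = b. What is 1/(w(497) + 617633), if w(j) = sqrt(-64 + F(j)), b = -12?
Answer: 32507/20077395935 - 2*I*sqrt(19)/381470522765 ≈ 1.6191e-6 - 2.2853e-11*I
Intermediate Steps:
F(D) = -12
w(j) = 2*I*sqrt(19) (w(j) = sqrt(-64 - 12) = sqrt(-76) = 2*I*sqrt(19))
1/(w(497) + 617633) = 1/(2*I*sqrt(19) + 617633) = 1/(617633 + 2*I*sqrt(19))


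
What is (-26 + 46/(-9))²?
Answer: 78400/81 ≈ 967.90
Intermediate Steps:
(-26 + 46/(-9))² = (-26 + 46*(-⅑))² = (-26 - 46/9)² = (-280/9)² = 78400/81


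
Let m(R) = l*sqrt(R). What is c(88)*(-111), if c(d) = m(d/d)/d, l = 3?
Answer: -333/88 ≈ -3.7841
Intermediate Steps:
m(R) = 3*sqrt(R)
c(d) = 3/d (c(d) = (3*sqrt(d/d))/d = (3*sqrt(1))/d = (3*1)/d = 3/d)
c(88)*(-111) = (3/88)*(-111) = -333/88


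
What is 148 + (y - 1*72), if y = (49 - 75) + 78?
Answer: 128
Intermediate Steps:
y = 52 (y = -26 + 78 = 52)
148 + (y - 1*72) = 148 + (52 - 1*72) = 148 + (52 - 72) = 148 - 20 = 128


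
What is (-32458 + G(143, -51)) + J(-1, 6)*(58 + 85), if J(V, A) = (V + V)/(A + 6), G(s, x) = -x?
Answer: -194585/6 ≈ -32431.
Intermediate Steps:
J(V, A) = 2*V/(6 + A) (J(V, A) = (2*V)/(6 + A) = 2*V/(6 + A))
(-32458 + G(143, -51)) + J(-1, 6)*(58 + 85) = (-32458 - 1*(-51)) + (2*(-1)/(6 + 6))*(58 + 85) = (-32458 + 51) + (2*(-1)/12)*143 = -32407 + (2*(-1)*(1/12))*143 = -32407 - ⅙*143 = -32407 - 143/6 = -194585/6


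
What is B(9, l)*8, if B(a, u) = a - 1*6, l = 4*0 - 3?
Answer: 24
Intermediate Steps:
l = -3 (l = 0 - 3 = -3)
B(a, u) = -6 + a (B(a, u) = a - 6 = -6 + a)
B(9, l)*8 = (-6 + 9)*8 = 3*8 = 24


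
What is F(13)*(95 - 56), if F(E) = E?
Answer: 507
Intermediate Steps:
F(13)*(95 - 56) = 13*(95 - 56) = 13*39 = 507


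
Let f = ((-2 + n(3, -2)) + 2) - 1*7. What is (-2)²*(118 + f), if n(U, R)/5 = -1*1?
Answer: 424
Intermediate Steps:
n(U, R) = -5 (n(U, R) = 5*(-1*1) = 5*(-1) = -5)
f = -12 (f = ((-2 - 5) + 2) - 1*7 = (-7 + 2) - 7 = -5 - 7 = -12)
(-2)²*(118 + f) = (-2)²*(118 - 12) = 4*106 = 424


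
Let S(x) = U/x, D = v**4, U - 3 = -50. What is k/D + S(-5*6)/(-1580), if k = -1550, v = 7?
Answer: -73582847/113807400 ≈ -0.64656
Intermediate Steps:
U = -47 (U = 3 - 50 = -47)
D = 2401 (D = 7**4 = 2401)
S(x) = -47/x
k/D + S(-5*6)/(-1580) = -1550/2401 - 47/((-5*6))/(-1580) = -1550*1/2401 - 47/(-30)*(-1/1580) = -1550/2401 - 47*(-1/30)*(-1/1580) = -1550/2401 + (47/30)*(-1/1580) = -1550/2401 - 47/47400 = -73582847/113807400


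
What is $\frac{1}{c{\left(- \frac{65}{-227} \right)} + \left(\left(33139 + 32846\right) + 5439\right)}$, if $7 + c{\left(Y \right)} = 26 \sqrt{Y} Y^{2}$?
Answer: $\frac{43045810442188219}{3074202643565399573823} - \frac{5660460650 \sqrt{14755}}{3074202643565399573823} \approx 1.4002 \cdot 10^{-5}$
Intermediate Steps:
$c{\left(Y \right)} = -7 + 26 Y^{\frac{5}{2}}$ ($c{\left(Y \right)} = -7 + 26 \sqrt{Y} Y^{2} = -7 + 26 Y^{\frac{5}{2}}$)
$\frac{1}{c{\left(- \frac{65}{-227} \right)} + \left(\left(33139 + 32846\right) + 5439\right)} = \frac{1}{\left(-7 + 26 \left(- \frac{65}{-227}\right)^{\frac{5}{2}}\right) + \left(\left(33139 + 32846\right) + 5439\right)} = \frac{1}{\left(-7 + 26 \left(\left(-65\right) \left(- \frac{1}{227}\right)\right)^{\frac{5}{2}}\right) + \left(65985 + 5439\right)} = \frac{1}{\left(-7 + 26 \left(\frac{65}{227}\right)^{\frac{5}{2}}\right) + 71424} = \frac{1}{\left(-7 + 26 \frac{4225 \sqrt{14755}}{11697083}\right) + 71424} = \frac{1}{\left(-7 + \frac{109850 \sqrt{14755}}{11697083}\right) + 71424} = \frac{1}{71417 + \frac{109850 \sqrt{14755}}{11697083}}$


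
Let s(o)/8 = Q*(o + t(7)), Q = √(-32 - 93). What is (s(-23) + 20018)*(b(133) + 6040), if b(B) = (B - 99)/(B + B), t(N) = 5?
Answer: 16081200066/133 - 578402640*I*√5/133 ≈ 1.2091e+8 - 9.7244e+6*I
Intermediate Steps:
b(B) = (-99 + B)/(2*B) (b(B) = (-99 + B)/((2*B)) = (-99 + B)*(1/(2*B)) = (-99 + B)/(2*B))
Q = 5*I*√5 (Q = √(-125) = 5*I*√5 ≈ 11.18*I)
s(o) = 40*I*√5*(5 + o) (s(o) = 8*((5*I*√5)*(o + 5)) = 8*((5*I*√5)*(5 + o)) = 8*(5*I*√5*(5 + o)) = 40*I*√5*(5 + o))
(s(-23) + 20018)*(b(133) + 6040) = (40*I*√5*(5 - 23) + 20018)*((½)*(-99 + 133)/133 + 6040) = (40*I*√5*(-18) + 20018)*((½)*(1/133)*34 + 6040) = (-720*I*√5 + 20018)*(17/133 + 6040) = (20018 - 720*I*√5)*(803337/133) = 16081200066/133 - 578402640*I*√5/133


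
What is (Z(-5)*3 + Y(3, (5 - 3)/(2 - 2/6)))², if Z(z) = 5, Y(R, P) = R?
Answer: 324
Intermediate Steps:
(Z(-5)*3 + Y(3, (5 - 3)/(2 - 2/6)))² = (5*3 + 3)² = (15 + 3)² = 18² = 324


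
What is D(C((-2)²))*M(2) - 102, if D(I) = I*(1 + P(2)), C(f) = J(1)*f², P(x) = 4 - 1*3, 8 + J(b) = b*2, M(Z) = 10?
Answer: -2022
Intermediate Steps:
J(b) = -8 + 2*b (J(b) = -8 + b*2 = -8 + 2*b)
P(x) = 1 (P(x) = 4 - 3 = 1)
C(f) = -6*f² (C(f) = (-8 + 2*1)*f² = (-8 + 2)*f² = -6*f²)
D(I) = 2*I (D(I) = I*(1 + 1) = I*2 = 2*I)
D(C((-2)²))*M(2) - 102 = (2*(-6*((-2)²)²))*10 - 102 = (2*(-6*4²))*10 - 102 = (2*(-6*16))*10 - 102 = (2*(-96))*10 - 102 = -192*10 - 102 = -1920 - 102 = -2022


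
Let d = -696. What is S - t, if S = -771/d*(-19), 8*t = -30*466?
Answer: 400537/232 ≈ 1726.5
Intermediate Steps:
t = -3495/2 (t = (-30*466)/8 = (1/8)*(-13980) = -3495/2 ≈ -1747.5)
S = -4883/232 (S = -771/(-696)*(-19) = -771*(-1/696)*(-19) = (257/232)*(-19) = -4883/232 ≈ -21.047)
S - t = -4883/232 - 1*(-3495/2) = -4883/232 + 3495/2 = 400537/232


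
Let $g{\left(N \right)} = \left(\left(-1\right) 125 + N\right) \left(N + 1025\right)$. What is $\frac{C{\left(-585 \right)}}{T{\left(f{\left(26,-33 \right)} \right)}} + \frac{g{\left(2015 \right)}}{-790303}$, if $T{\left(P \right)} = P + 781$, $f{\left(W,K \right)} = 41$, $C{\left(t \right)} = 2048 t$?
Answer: $- \frac{158594850240}{108271511} \approx -1464.8$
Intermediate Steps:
$g{\left(N \right)} = \left(-125 + N\right) \left(1025 + N\right)$
$T{\left(P \right)} = 781 + P$
$\frac{C{\left(-585 \right)}}{T{\left(f{\left(26,-33 \right)} \right)}} + \frac{g{\left(2015 \right)}}{-790303} = \frac{2048 \left(-585\right)}{781 + 41} + \frac{-128125 + 2015^{2} + 900 \cdot 2015}{-790303} = - \frac{1198080}{822} + \left(-128125 + 4060225 + 1813500\right) \left(- \frac{1}{790303}\right) = \left(-1198080\right) \frac{1}{822} + 5745600 \left(- \frac{1}{790303}\right) = - \frac{199680}{137} - \frac{5745600}{790303} = - \frac{158594850240}{108271511}$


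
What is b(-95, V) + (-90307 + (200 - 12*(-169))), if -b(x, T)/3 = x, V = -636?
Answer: -87794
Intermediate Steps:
b(x, T) = -3*x
b(-95, V) + (-90307 + (200 - 12*(-169))) = -3*(-95) + (-90307 + (200 - 12*(-169))) = 285 + (-90307 + (200 + 2028)) = 285 + (-90307 + 2228) = 285 - 88079 = -87794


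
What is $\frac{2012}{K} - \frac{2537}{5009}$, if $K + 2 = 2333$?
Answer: $\frac{4164361}{11675979} \approx 0.35666$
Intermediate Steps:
$K = 2331$ ($K = -2 + 2333 = 2331$)
$\frac{2012}{K} - \frac{2537}{5009} = \frac{2012}{2331} - \frac{2537}{5009} = \frac{4164361}{11675979}$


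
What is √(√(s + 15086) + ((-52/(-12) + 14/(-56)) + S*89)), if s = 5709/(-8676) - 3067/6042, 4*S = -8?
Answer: √(-368753991585909 + 1456122*√31984242746452509)/1456122 ≈ 7.1482*I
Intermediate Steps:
S = -2 (S = (¼)*(-8) = -2)
s = -3394615/2912244 (s = 5709*(-1/8676) - 3067*1/6042 = -1903/2892 - 3067/6042 = -3394615/2912244 ≈ -1.1656)
√(√(s + 15086) + ((-52/(-12) + 14/(-56)) + S*89)) = √(√(-3394615/2912244 + 15086) + ((-52/(-12) + 14/(-56)) - 2*89)) = √(√(43930718369/2912244) + ((-52*(-1/12) + 14*(-1/56)) - 178)) = √(√31984242746452509/1456122 + ((13/3 - ¼) - 178)) = √(√31984242746452509/1456122 + (49/12 - 178)) = √(√31984242746452509/1456122 - 2087/12) = √(-2087/12 + √31984242746452509/1456122)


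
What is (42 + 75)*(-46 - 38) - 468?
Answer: -10296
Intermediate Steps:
(42 + 75)*(-46 - 38) - 468 = 117*(-84) - 468 = -9828 - 468 = -10296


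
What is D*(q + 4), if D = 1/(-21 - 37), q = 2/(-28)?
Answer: -55/812 ≈ -0.067734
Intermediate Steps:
q = -1/14 (q = 2*(-1/28) = -1/14 ≈ -0.071429)
D = -1/58 (D = 1/(-58) = -1/58 ≈ -0.017241)
D*(q + 4) = -(-1/14 + 4)/58 = -1/58*55/14 = -55/812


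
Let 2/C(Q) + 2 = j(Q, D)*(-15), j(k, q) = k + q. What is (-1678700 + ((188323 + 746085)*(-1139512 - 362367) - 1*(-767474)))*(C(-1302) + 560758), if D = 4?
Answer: -3830086649447484131517/4867 ≈ -7.8695e+17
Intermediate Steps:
C(Q) = 2/(-62 - 15*Q) (C(Q) = 2/(-2 + (Q + 4)*(-15)) = 2/(-2 + (4 + Q)*(-15)) = 2/(-2 + (-60 - 15*Q)) = 2/(-62 - 15*Q))
(-1678700 + ((188323 + 746085)*(-1139512 - 362367) - 1*(-767474)))*(C(-1302) + 560758) = (-1678700 + ((188323 + 746085)*(-1139512 - 362367) - 1*(-767474)))*(-2/(62 + 15*(-1302)) + 560758) = (-1678700 + (934408*(-1501879) + 767474))*(-2/(62 - 19530) + 560758) = (-1678700 + (-1403367752632 + 767474))*(-2/(-19468) + 560758) = (-1678700 - 1403366985158)*(-2*(-1/19468) + 560758) = -1403368663858*(1/9734 + 560758) = -1403368663858*5458418373/9734 = -3830086649447484131517/4867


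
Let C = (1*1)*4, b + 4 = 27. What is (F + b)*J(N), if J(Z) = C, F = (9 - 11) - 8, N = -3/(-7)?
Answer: 52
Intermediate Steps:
b = 23 (b = -4 + 27 = 23)
N = 3/7 (N = -3*(-⅐) = 3/7 ≈ 0.42857)
F = -10 (F = -2 - 8 = -10)
C = 4 (C = 1*4 = 4)
J(Z) = 4
(F + b)*J(N) = (-10 + 23)*4 = 13*4 = 52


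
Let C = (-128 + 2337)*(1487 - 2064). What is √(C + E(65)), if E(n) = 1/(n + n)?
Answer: I*√21540621570/130 ≈ 1129.0*I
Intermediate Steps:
E(n) = 1/(2*n)
C = -1274593 (C = 2209*(-577) = -1274593)
√(C + E(65)) = √(-1274593 + (½)/65) = √(-1274593 + (½)*(1/65)) = √(-1274593 + 1/130) = √(-165697089/130) = I*√21540621570/130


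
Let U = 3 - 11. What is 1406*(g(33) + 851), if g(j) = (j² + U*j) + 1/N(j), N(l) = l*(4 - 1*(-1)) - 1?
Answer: 193230095/82 ≈ 2.3565e+6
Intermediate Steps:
U = -8
N(l) = -1 + 5*l (N(l) = l*(4 + 1) - 1 = l*5 - 1 = 5*l - 1 = -1 + 5*l)
g(j) = j² + 1/(-1 + 5*j) - 8*j (g(j) = (j² - 8*j) + 1/(-1 + 5*j) = j² + 1/(-1 + 5*j) - 8*j)
1406*(g(33) + 851) = 1406*((1 + 33*(-1 + 5*33)*(-8 + 33))/(-1 + 5*33) + 851) = 1406*((1 + 33*(-1 + 165)*25)/(-1 + 165) + 851) = 1406*((1 + 33*164*25)/164 + 851) = 1406*((1 + 135300)/164 + 851) = 1406*((1/164)*135301 + 851) = 1406*(135301/164 + 851) = 1406*(274865/164) = 193230095/82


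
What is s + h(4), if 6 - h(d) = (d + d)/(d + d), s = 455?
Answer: 460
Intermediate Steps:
h(d) = 5 (h(d) = 6 - (d + d)/(d + d) = 6 - 2*d/(2*d) = 6 - 2*d*1/(2*d) = 6 - 1*1 = 6 - 1 = 5)
s + h(4) = 455 + 5 = 460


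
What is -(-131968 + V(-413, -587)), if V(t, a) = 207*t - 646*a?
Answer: -161743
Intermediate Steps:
V(t, a) = -646*a + 207*t
-(-131968 + V(-413, -587)) = -(-131968 + (-646*(-587) + 207*(-413))) = -(-131968 + (379202 - 85491)) = -(-131968 + 293711) = -1*161743 = -161743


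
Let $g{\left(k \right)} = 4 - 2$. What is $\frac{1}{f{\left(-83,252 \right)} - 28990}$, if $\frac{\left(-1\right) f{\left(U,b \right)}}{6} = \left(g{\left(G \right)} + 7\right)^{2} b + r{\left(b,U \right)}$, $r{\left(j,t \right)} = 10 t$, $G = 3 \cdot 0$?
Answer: $- \frac{1}{146482} \approx -6.8268 \cdot 10^{-6}$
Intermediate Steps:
$G = 0$
$g{\left(k \right)} = 2$ ($g{\left(k \right)} = 4 - 2 = 2$)
$f{\left(U,b \right)} = - 486 b - 60 U$ ($f{\left(U,b \right)} = - 6 \left(\left(2 + 7\right)^{2} b + 10 U\right) = - 6 \left(9^{2} b + 10 U\right) = - 6 \left(81 b + 10 U\right) = - 6 \left(10 U + 81 b\right) = - 486 b - 60 U$)
$\frac{1}{f{\left(-83,252 \right)} - 28990} = \frac{1}{\left(\left(-486\right) 252 - -4980\right) - 28990} = \frac{1}{\left(-122472 + 4980\right) - 28990} = \frac{1}{-117492 - 28990} = \frac{1}{-146482} = - \frac{1}{146482}$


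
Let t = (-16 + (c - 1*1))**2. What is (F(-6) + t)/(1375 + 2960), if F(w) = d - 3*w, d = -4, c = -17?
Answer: 78/289 ≈ 0.26990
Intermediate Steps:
F(w) = -4 - 3*w
t = 1156 (t = (-16 + (-17 - 1*1))**2 = (-16 + (-17 - 1))**2 = (-16 - 18)**2 = (-34)**2 = 1156)
(F(-6) + t)/(1375 + 2960) = ((-4 - 3*(-6)) + 1156)/(1375 + 2960) = ((-4 + 18) + 1156)/4335 = (14 + 1156)*(1/4335) = 1170*(1/4335) = 78/289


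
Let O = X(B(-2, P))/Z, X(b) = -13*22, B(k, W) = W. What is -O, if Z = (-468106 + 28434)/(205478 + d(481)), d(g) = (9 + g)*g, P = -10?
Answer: -15771756/54959 ≈ -286.97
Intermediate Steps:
X(b) = -286
d(g) = g*(9 + g)
Z = -54959/55146 (Z = (-468106 + 28434)/(205478 + 481*(9 + 481)) = -439672/(205478 + 481*490) = -439672/(205478 + 235690) = -439672/441168 = -439672*1/441168 = -54959/55146 ≈ -0.99661)
O = 15771756/54959 (O = -286/(-54959/55146) = -286*(-55146/54959) = 15771756/54959 ≈ 286.97)
-O = -1*15771756/54959 = -15771756/54959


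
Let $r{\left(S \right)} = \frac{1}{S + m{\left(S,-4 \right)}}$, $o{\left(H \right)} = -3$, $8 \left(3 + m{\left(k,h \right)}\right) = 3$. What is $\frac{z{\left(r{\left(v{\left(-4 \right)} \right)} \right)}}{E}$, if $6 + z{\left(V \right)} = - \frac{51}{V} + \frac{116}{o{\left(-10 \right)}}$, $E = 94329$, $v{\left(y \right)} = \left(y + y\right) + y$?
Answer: $\frac{16829}{2263896} \approx 0.0074336$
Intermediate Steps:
$m{\left(k,h \right)} = - \frac{21}{8}$ ($m{\left(k,h \right)} = -3 + \frac{1}{8} \cdot 3 = -3 + \frac{3}{8} = - \frac{21}{8}$)
$v{\left(y \right)} = 3 y$ ($v{\left(y \right)} = 2 y + y = 3 y$)
$r{\left(S \right)} = \frac{1}{- \frac{21}{8} + S}$ ($r{\left(S \right)} = \frac{1}{S - \frac{21}{8}} = \frac{1}{- \frac{21}{8} + S}$)
$z{\left(V \right)} = - \frac{134}{3} - \frac{51}{V}$ ($z{\left(V \right)} = -6 + \left(- \frac{51}{V} + \frac{116}{-3}\right) = -6 + \left(- \frac{51}{V} + 116 \left(- \frac{1}{3}\right)\right) = -6 - \left(\frac{116}{3} + \frac{51}{V}\right) = - \frac{134}{3} - \frac{51}{V}$)
$\frac{z{\left(r{\left(v{\left(-4 \right)} \right)} \right)}}{E} = \frac{- \frac{134}{3} - \frac{51}{8 \frac{1}{-21 + 8 \cdot 3 \left(-4\right)}}}{94329} = \left(- \frac{134}{3} - \frac{51}{8 \frac{1}{-21 + 8 \left(-12\right)}}\right) \frac{1}{94329} = \left(- \frac{134}{3} - \frac{51}{8 \frac{1}{-21 - 96}}\right) \frac{1}{94329} = \left(- \frac{134}{3} - \frac{51}{8 \frac{1}{-117}}\right) \frac{1}{94329} = \left(- \frac{134}{3} - \frac{51}{8 \left(- \frac{1}{117}\right)}\right) \frac{1}{94329} = \left(- \frac{134}{3} - \frac{51}{- \frac{8}{117}}\right) \frac{1}{94329} = \left(- \frac{134}{3} - - \frac{5967}{8}\right) \frac{1}{94329} = \left(- \frac{134}{3} + \frac{5967}{8}\right) \frac{1}{94329} = \frac{16829}{24} \cdot \frac{1}{94329} = \frac{16829}{2263896}$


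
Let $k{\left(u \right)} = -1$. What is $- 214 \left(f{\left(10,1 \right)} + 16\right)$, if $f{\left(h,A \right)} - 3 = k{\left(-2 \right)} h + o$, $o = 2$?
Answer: $-2354$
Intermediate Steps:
$f{\left(h,A \right)} = 5 - h$ ($f{\left(h,A \right)} = 3 - \left(-2 + h\right) = 5 - h$)
$- 214 \left(f{\left(10,1 \right)} + 16\right) = - 214 \left(\left(5 - 10\right) + 16\right) = - 214 \left(-5 + 16\right) = \left(-214\right) 11 = -2354$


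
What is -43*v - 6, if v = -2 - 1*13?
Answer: 639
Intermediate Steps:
v = -15 (v = -2 - 13 = -15)
-43*v - 6 = -43*(-15) - 6 = 645 - 6 = 639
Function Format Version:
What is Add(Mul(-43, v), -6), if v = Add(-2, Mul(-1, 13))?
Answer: 639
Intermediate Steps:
v = -15 (v = Add(-2, -13) = -15)
Add(Mul(-43, v), -6) = Add(Mul(-43, -15), -6) = Add(645, -6) = 639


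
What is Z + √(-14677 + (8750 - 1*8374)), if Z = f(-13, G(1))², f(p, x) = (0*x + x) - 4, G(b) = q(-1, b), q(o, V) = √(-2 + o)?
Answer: (4 - I*√3)² + 3*I*√1589 ≈ 13.0 + 105.73*I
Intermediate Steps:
G(b) = I*√3 (G(b) = √(-2 - 1) = √(-3) = I*√3)
f(p, x) = -4 + x (f(p, x) = (0 + x) - 4 = x - 4 = -4 + x)
Z = (-4 + I*√3)² ≈ 13.0 - 13.856*I
Z + √(-14677 + (8750 - 1*8374)) = (4 - I*√3)² + √(-14677 + (8750 - 1*8374)) = (4 - I*√3)² + √(-14677 + (8750 - 8374)) = (4 - I*√3)² + √(-14677 + 376) = (4 - I*√3)² + √(-14301) = (4 - I*√3)² + 3*I*√1589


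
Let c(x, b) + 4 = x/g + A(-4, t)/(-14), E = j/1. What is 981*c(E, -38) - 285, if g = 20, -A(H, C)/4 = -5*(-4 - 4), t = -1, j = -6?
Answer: 469569/70 ≈ 6708.1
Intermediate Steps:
A(H, C) = -160 (A(H, C) = -(-20)*(-4 - 4) = -(-20)*(-8) = -4*40 = -160)
E = -6 (E = -6/1 = -6*1 = -6)
c(x, b) = 52/7 + x/20 (c(x, b) = -4 + (x/20 - 160/(-14)) = -4 + (x*(1/20) - 160*(-1/14)) = -4 + (x/20 + 80/7) = -4 + (80/7 + x/20) = 52/7 + x/20)
981*c(E, -38) - 285 = 981*(52/7 + (1/20)*(-6)) - 285 = 981*(52/7 - 3/10) - 285 = 981*(499/70) - 285 = 489519/70 - 285 = 469569/70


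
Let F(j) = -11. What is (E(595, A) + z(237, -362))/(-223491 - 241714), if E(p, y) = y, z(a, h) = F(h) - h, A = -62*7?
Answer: 83/465205 ≈ 0.00017842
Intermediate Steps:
A = -434
z(a, h) = -11 - h
(E(595, A) + z(237, -362))/(-223491 - 241714) = (-434 + (-11 - 1*(-362)))/(-223491 - 241714) = (-434 + (-11 + 362))/(-465205) = (-434 + 351)*(-1/465205) = -83*(-1/465205) = 83/465205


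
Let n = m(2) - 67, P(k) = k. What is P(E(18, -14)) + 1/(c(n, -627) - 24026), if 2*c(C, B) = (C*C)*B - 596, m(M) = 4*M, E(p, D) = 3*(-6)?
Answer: -40162232/2231235 ≈ -18.000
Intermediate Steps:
E(p, D) = -18
n = -59 (n = 4*2 - 67 = 8 - 67 = -59)
c(C, B) = -298 + B*C**2/2 (c(C, B) = ((C*C)*B - 596)/2 = (C**2*B - 596)/2 = (B*C**2 - 596)/2 = (-596 + B*C**2)/2 = -298 + B*C**2/2)
P(E(18, -14)) + 1/(c(n, -627) - 24026) = -18 + 1/((-298 + (1/2)*(-627)*(-59)**2) - 24026) = -18 + 1/((-298 + (1/2)*(-627)*3481) - 24026) = -18 + 1/((-298 - 2182587/2) - 24026) = -18 + 1/(-2183183/2 - 24026) = -18 + 1/(-2231235/2) = -18 - 2/2231235 = -40162232/2231235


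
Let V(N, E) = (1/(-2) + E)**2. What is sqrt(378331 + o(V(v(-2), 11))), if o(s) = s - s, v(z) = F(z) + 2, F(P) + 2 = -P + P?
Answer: sqrt(378331) ≈ 615.09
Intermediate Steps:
F(P) = -2 (F(P) = -2 + (-P + P) = -2 + 0 = -2)
v(z) = 0 (v(z) = -2 + 2 = 0)
V(N, E) = (-1/2 + E)**2
o(s) = 0
sqrt(378331 + o(V(v(-2), 11))) = sqrt(378331 + 0) = sqrt(378331)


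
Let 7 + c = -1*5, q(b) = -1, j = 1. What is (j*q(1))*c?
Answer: 12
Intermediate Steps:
c = -12 (c = -7 - 1*5 = -7 - 5 = -12)
(j*q(1))*c = (1*(-1))*(-12) = -1*(-12) = 12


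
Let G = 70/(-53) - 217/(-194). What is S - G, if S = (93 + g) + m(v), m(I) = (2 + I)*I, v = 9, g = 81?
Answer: 2809065/10282 ≈ 273.20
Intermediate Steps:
m(I) = I*(2 + I)
G = -2079/10282 (G = 70*(-1/53) - 217*(-1/194) = -70/53 + 217/194 = -2079/10282 ≈ -0.20220)
S = 273 (S = (93 + 81) + 9*(2 + 9) = 174 + 9*11 = 174 + 99 = 273)
S - G = 273 - 1*(-2079/10282) = 273 + 2079/10282 = 2809065/10282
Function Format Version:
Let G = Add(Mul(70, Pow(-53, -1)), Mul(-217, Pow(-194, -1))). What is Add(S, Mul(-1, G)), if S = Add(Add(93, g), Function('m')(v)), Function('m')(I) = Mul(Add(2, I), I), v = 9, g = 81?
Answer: Rational(2809065, 10282) ≈ 273.20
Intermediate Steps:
Function('m')(I) = Mul(I, Add(2, I))
G = Rational(-2079, 10282) (G = Add(Mul(70, Rational(-1, 53)), Mul(-217, Rational(-1, 194))) = Add(Rational(-70, 53), Rational(217, 194)) = Rational(-2079, 10282) ≈ -0.20220)
S = 273 (S = Add(Add(93, 81), Mul(9, Add(2, 9))) = Add(174, Mul(9, 11)) = Add(174, 99) = 273)
Add(S, Mul(-1, G)) = Add(273, Mul(-1, Rational(-2079, 10282))) = Add(273, Rational(2079, 10282)) = Rational(2809065, 10282)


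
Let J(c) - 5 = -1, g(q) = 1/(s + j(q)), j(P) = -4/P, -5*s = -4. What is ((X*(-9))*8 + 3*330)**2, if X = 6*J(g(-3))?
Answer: 544644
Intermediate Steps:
s = 4/5 (s = -1/5*(-4) = 4/5 ≈ 0.80000)
g(q) = 1/(4/5 - 4/q)
J(c) = 4 (J(c) = 5 - 1 = 4)
X = 24 (X = 6*4 = 24)
((X*(-9))*8 + 3*330)**2 = ((24*(-9))*8 + 3*330)**2 = (-216*8 + 990)**2 = (-1728 + 990)**2 = (-738)**2 = 544644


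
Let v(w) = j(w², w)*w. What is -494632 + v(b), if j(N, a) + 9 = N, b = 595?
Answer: 210144888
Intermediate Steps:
j(N, a) = -9 + N
v(w) = w*(-9 + w²) (v(w) = (-9 + w²)*w = w*(-9 + w²))
-494632 + v(b) = -494632 + 595*(-9 + 595²) = -494632 + 595*(-9 + 354025) = -494632 + 595*354016 = -494632 + 210639520 = 210144888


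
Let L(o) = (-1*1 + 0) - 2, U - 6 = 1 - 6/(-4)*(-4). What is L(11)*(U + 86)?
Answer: -261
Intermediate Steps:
U = 1 (U = 6 + (1 - 6/(-4)*(-4)) = 6 + (1 - 6*(-¼)*(-4)) = 6 + (1 + (3/2)*(-4)) = 6 + (1 - 6) = 6 - 5 = 1)
L(o) = -3 (L(o) = (-1 + 0) - 2 = -1 - 2 = -3)
L(11)*(U + 86) = -3*(1 + 86) = -3*87 = -261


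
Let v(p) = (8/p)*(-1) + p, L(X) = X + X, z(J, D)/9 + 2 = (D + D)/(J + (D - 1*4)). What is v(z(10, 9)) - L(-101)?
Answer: 8816/45 ≈ 195.91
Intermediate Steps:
z(J, D) = -18 + 18*D/(-4 + D + J) (z(J, D) = -18 + 9*((D + D)/(J + (D - 1*4))) = -18 + 9*((2*D)/(J + (D - 4))) = -18 + 9*((2*D)/(J + (-4 + D))) = -18 + 9*((2*D)/(-4 + D + J)) = -18 + 9*(2*D/(-4 + D + J)) = -18 + 18*D/(-4 + D + J))
L(X) = 2*X
v(p) = p - 8/p (v(p) = -8/p + p = p - 8/p)
v(z(10, 9)) - L(-101) = (18*(4 - 1*10)/(-4 + 9 + 10) - 8*(-4 + 9 + 10)/(18*(4 - 1*10))) - 2*(-101) = (18*(4 - 10)/15 - 8*5/(6*(4 - 10))) - 1*(-202) = (18*(1/15)*(-6) - 8/(18*(1/15)*(-6))) + 202 = (-36/5 - 8/(-36/5)) + 202 = (-36/5 - 8*(-5/36)) + 202 = (-36/5 + 10/9) + 202 = -274/45 + 202 = 8816/45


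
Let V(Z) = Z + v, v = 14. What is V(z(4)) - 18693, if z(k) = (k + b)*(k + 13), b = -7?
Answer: -18730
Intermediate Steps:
z(k) = (-7 + k)*(13 + k) (z(k) = (k - 7)*(k + 13) = (-7 + k)*(13 + k))
V(Z) = 14 + Z (V(Z) = Z + 14 = 14 + Z)
V(z(4)) - 18693 = (14 + (-91 + 4² + 6*4)) - 18693 = (14 + (-91 + 16 + 24)) - 18693 = (14 - 51) - 18693 = -37 - 18693 = -18730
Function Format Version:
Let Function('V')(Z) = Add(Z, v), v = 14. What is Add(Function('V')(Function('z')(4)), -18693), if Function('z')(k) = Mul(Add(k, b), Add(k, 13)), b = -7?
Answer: -18730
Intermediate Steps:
Function('z')(k) = Mul(Add(-7, k), Add(13, k)) (Function('z')(k) = Mul(Add(k, -7), Add(k, 13)) = Mul(Add(-7, k), Add(13, k)))
Function('V')(Z) = Add(14, Z) (Function('V')(Z) = Add(Z, 14) = Add(14, Z))
Add(Function('V')(Function('z')(4)), -18693) = Add(Add(14, Add(-91, Pow(4, 2), Mul(6, 4))), -18693) = Add(Add(14, Add(-91, 16, 24)), -18693) = Add(Add(14, -51), -18693) = Add(-37, -18693) = -18730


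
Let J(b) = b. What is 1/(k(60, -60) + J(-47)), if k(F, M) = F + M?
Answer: -1/47 ≈ -0.021277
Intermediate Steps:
1/(k(60, -60) + J(-47)) = 1/((60 - 60) - 47) = 1/(0 - 47) = 1/(-47) = -1/47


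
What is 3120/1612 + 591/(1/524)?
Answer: 9600264/31 ≈ 3.0969e+5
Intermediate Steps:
3120/1612 + 591/(1/524) = 3120*(1/1612) + 591/(1/524) = 60/31 + 591*524 = 60/31 + 309684 = 9600264/31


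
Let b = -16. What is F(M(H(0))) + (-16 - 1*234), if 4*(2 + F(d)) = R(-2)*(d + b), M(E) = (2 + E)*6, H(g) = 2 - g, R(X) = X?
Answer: -256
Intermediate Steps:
M(E) = 12 + 6*E
F(d) = 6 - d/2 (F(d) = -2 + (-2*(d - 16))/4 = -2 + (-2*(-16 + d))/4 = -2 + (32 - 2*d)/4 = -2 + (8 - d/2) = 6 - d/2)
F(M(H(0))) + (-16 - 1*234) = (6 - (12 + 6*(2 - 1*0))/2) + (-16 - 1*234) = (6 - (12 + 6*(2 + 0))/2) + (-16 - 234) = (6 - (12 + 6*2)/2) - 250 = (6 - (12 + 12)/2) - 250 = (6 - ½*24) - 250 = (6 - 12) - 250 = -6 - 250 = -256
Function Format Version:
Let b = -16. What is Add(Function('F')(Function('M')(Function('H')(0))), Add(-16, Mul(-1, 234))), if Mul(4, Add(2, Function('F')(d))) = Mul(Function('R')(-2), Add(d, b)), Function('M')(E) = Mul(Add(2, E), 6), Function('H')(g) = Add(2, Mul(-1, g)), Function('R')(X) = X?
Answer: -256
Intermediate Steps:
Function('M')(E) = Add(12, Mul(6, E))
Function('F')(d) = Add(6, Mul(Rational(-1, 2), d)) (Function('F')(d) = Add(-2, Mul(Rational(1, 4), Mul(-2, Add(d, -16)))) = Add(-2, Mul(Rational(1, 4), Mul(-2, Add(-16, d)))) = Add(-2, Mul(Rational(1, 4), Add(32, Mul(-2, d)))) = Add(-2, Add(8, Mul(Rational(-1, 2), d))) = Add(6, Mul(Rational(-1, 2), d)))
Add(Function('F')(Function('M')(Function('H')(0))), Add(-16, Mul(-1, 234))) = Add(Add(6, Mul(Rational(-1, 2), Add(12, Mul(6, Add(2, Mul(-1, 0)))))), Add(-16, Mul(-1, 234))) = Add(Add(6, Mul(Rational(-1, 2), Add(12, Mul(6, Add(2, 0))))), Add(-16, -234)) = Add(Add(6, Mul(Rational(-1, 2), Add(12, Mul(6, 2)))), -250) = Add(Add(6, Mul(Rational(-1, 2), Add(12, 12))), -250) = Add(Add(6, Mul(Rational(-1, 2), 24)), -250) = Add(Add(6, -12), -250) = Add(-6, -250) = -256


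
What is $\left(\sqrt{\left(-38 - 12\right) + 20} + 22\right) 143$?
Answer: $3146 + 143 i \sqrt{30} \approx 3146.0 + 783.24 i$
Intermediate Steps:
$\left(\sqrt{\left(-38 - 12\right) + 20} + 22\right) 143 = \left(\sqrt{-50 + 20} + 22\right) 143 = \left(\sqrt{-30} + 22\right) 143 = \left(i \sqrt{30} + 22\right) 143 = \left(22 + i \sqrt{30}\right) 143 = 3146 + 143 i \sqrt{30}$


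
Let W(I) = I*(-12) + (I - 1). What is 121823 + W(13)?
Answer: 121679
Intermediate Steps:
W(I) = -1 - 11*I (W(I) = -12*I + (-1 + I) = -1 - 11*I)
121823 + W(13) = 121823 + (-1 - 11*13) = 121823 + (-1 - 143) = 121823 - 144 = 121679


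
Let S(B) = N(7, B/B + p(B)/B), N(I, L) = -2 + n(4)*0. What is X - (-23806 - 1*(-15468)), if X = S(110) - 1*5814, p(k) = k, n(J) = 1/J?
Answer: 2522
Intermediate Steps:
N(I, L) = -2 (N(I, L) = -2 + 0/4 = -2 + (1/4)*0 = -2 + 0 = -2)
S(B) = -2
X = -5816 (X = -2 - 1*5814 = -2 - 5814 = -5816)
X - (-23806 - 1*(-15468)) = -5816 - (-23806 - 1*(-15468)) = -5816 - (-23806 + 15468) = -5816 - 1*(-8338) = -5816 + 8338 = 2522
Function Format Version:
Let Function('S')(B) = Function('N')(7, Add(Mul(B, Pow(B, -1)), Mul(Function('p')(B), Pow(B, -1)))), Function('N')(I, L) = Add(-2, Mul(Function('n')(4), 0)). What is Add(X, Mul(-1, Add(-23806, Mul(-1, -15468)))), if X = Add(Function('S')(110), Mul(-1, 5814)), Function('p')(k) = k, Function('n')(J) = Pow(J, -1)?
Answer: 2522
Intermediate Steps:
Function('N')(I, L) = -2 (Function('N')(I, L) = Add(-2, Mul(Pow(4, -1), 0)) = Add(-2, Mul(Rational(1, 4), 0)) = Add(-2, 0) = -2)
Function('S')(B) = -2
X = -5816 (X = Add(-2, Mul(-1, 5814)) = Add(-2, -5814) = -5816)
Add(X, Mul(-1, Add(-23806, Mul(-1, -15468)))) = Add(-5816, Mul(-1, Add(-23806, Mul(-1, -15468)))) = Add(-5816, Mul(-1, Add(-23806, 15468))) = Add(-5816, Mul(-1, -8338)) = Add(-5816, 8338) = 2522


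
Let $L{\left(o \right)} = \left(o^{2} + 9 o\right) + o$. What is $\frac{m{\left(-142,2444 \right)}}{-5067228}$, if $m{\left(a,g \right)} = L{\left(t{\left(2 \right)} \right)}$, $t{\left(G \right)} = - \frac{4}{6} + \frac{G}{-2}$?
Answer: $\frac{125}{45605052} \approx 2.7409 \cdot 10^{-6}$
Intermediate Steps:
$t{\left(G \right)} = - \frac{2}{3} - \frac{G}{2}$ ($t{\left(G \right)} = \left(-4\right) \frac{1}{6} + G \left(- \frac{1}{2}\right) = - \frac{2}{3} - \frac{G}{2}$)
$L{\left(o \right)} = o^{2} + 10 o$
$m{\left(a,g \right)} = - \frac{125}{9}$ ($m{\left(a,g \right)} = \left(- \frac{2}{3} - 1\right) \left(10 - \frac{5}{3}\right) = - \frac{5 \left(10 - \frac{5}{3}\right)}{3} = \left(- \frac{5}{3}\right) \frac{25}{3} = - \frac{125}{9}$)
$\frac{m{\left(-142,2444 \right)}}{-5067228} = - \frac{125}{9 \left(-5067228\right)} = \left(- \frac{125}{9}\right) \left(- \frac{1}{5067228}\right) = \frac{125}{45605052}$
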